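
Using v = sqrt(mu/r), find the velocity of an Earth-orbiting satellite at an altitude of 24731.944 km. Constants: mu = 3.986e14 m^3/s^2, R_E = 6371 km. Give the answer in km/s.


r = R_E + alt = 6371.0 + 24731.944 = 31102.9440 km = 3.1102944e+07 m
v = sqrt(mu/r) = sqrt(3.986e14 / 3.1102944e+07) = 3579.8753 m/s = 3.5799 km/s

3.5799 km/s


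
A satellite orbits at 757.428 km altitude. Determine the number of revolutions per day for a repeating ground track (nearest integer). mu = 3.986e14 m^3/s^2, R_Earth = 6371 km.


r = 7.128428e+06 m
T = 2*pi*sqrt(r^3/mu) = 5989.6559 s = 99.8276 min
revs/day = 1440 / 99.8276 = 14.4249
Rounded: 14 revolutions per day

14 revolutions per day


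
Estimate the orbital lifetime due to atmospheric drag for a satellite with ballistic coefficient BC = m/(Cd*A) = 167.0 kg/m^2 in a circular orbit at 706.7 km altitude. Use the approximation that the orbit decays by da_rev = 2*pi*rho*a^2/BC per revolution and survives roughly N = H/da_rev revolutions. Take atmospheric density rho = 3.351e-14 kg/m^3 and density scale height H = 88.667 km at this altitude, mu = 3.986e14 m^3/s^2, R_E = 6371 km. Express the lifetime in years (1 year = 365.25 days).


a = R_E + alt = 7077.7000 km = 7.0777e+06 m
da_rev = 2*pi*rho*a^2/BC = 2*pi*3.351e-14*(7.0777e+06)^2/167.0 = 0.0631570921 m per revolution
N = H/da_rev = 88667.0000 m / 0.0631570921 m = 1.403912e+06 revolutions
P = 2*pi*sqrt(a^3/mu) = 5925.8335 s
lifetime = N*P = 1.403912e+06 * 5925.8335 = 8.3193488e+09 s = 96288.7598 days
years = 96288.7598 / 365.25 = 263.6243 years

263.6243 years


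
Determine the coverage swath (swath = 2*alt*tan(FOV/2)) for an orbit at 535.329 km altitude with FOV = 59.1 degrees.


FOV = 59.1 deg = 1.0315 rad
swath = 2 * alt * tan(FOV/2) = 2 * 535.329 * tan(0.5157448)
swath = 2 * 535.329 * 0.5669254
swath = 606.9832 km

606.9832 km


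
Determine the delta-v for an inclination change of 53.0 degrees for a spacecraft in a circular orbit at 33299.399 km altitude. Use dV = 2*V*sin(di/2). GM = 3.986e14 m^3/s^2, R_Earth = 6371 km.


r = 39670.3990 km = 3.9670399e+07 m
V = sqrt(mu/r) = 3169.8256 m/s
di = 53.0 deg = 0.9250245 rad
dV = 2*V*sin(di/2) = 2*3169.8256*sin(0.4625123)
dV = 2828.7385 m/s = 2.8287 km/s

2.8287 km/s


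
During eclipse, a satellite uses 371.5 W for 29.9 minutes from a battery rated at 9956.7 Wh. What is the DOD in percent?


E_used = P * t / 60 = 371.5 * 29.9 / 60 = 185.1308 Wh
DOD = E_used / E_total * 100 = 185.1308 / 9956.7 * 100
DOD = 1.8594 %

1.8594 %


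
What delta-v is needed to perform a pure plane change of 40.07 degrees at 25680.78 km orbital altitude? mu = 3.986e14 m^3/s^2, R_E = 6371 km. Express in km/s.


r = 32051.7800 km = 3.205178e+07 m
V = sqrt(mu/r) = 3526.4893 m/s
di = 40.07 deg = 0.6993534 rad
dV = 2*V*sin(di/2) = 2*3526.4893*sin(0.3496767)
dV = 2416.3089 m/s = 2.4163 km/s

2.4163 km/s


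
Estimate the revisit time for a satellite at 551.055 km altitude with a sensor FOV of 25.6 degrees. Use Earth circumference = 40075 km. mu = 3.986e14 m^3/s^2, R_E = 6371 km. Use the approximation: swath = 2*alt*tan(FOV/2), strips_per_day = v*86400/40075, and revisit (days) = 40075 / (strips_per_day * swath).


swath = 2*551.055*tan(0.2234021) = 250.3932 km
v = sqrt(mu/r) = 7588.4159 m/s = 7.5884 km/s
strips/day = v*86400/40075 = 7.5884*86400/40075 = 16.3603
coverage/day = strips * swath = 16.3603 * 250.3932 = 4096.5094 km
revisit = 40075 / 4096.5094 = 9.7827 days

9.7827 days


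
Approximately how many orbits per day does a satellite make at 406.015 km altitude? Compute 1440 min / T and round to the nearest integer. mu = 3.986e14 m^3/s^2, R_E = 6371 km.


r = 6.777015e+06 m
T = 2*pi*sqrt(r^3/mu) = 5552.2484 s = 92.5375 min
revs/day = 1440 / 92.5375 = 15.5613
Rounded: 16 revolutions per day

16 revolutions per day


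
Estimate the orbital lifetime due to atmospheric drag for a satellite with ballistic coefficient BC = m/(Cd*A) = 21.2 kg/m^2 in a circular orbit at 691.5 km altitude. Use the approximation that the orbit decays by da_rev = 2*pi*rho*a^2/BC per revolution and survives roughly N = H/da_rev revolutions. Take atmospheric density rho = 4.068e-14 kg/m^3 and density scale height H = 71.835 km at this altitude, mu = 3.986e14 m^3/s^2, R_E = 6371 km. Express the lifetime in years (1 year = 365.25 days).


a = R_E + alt = 7062.5000 km = 7.0625e+06 m
da_rev = 2*pi*rho*a^2/BC = 2*pi*4.068e-14*(7.0625e+06)^2/21.2 = 0.601370158 m per revolution
N = H/da_rev = 71835.0000 m / 0.601370158 m = 119452.2193 revolutions
P = 2*pi*sqrt(a^3/mu) = 5906.7544 s
lifetime = N*P = 119452.2193 * 5906.7544 = 7.0557492e+08 s = 8166.3764 days
years = 8166.3764 / 365.25 = 22.3583 years

22.3583 years


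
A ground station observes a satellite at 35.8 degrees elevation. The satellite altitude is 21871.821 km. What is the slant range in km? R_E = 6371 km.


h = 21871.821 km, el = 35.8 deg
d = -R_E*sin(el) + sqrt((R_E*sin(el))^2 + 2*R_E*h + h^2)
d = -6371.0000*sin(0.6248279) + sqrt((6371.0000*0.5849577)^2 + 2*6371.0000*21871.821 + 21871.821^2)
d = 24039.3305 km

24039.3305 km


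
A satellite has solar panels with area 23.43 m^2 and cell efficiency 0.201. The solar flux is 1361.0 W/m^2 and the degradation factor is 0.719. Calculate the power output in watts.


P = area * eta * S * degradation
P = 23.43 * 0.201 * 1361.0 * 0.719
P = 4608.4551 W

4608.4551 W


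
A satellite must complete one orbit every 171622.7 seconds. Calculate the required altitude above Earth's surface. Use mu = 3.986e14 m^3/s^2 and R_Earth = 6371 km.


T = 171622.7 s
r = (mu*T^2/(4*pi^2))^(1/3) = (3.986e14 * 171622.7^2 / (4*pi^2))^(1/3)
r = 6.6748627e+07 m = 66748.6274 km
alt = r - R_E = 66748.6274 - 6371 = 60377.6274 km

60377.6274 km


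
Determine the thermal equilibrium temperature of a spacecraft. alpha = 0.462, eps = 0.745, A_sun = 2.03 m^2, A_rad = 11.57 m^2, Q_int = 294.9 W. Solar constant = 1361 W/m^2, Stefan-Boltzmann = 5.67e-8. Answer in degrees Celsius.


Numerator = alpha*S*A_sun + Q_int = 0.462*1361*2.03 + 294.9 = 1571.3275 W
Denominator = eps*sigma*A_rad = 0.745*5.67e-8*11.57 = 4.8873415e-07 W/K^4
T^4 = 3.2150965e+09 K^4
T = 238.1214 K = -35.0286 C

-35.0286 degrees Celsius


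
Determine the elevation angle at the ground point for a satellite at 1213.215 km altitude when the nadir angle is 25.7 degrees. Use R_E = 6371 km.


r = R_E + alt = 7584.2150 km
Law of sines in the satellite / Earth-center / ground-point triangle:
  sin(nadir)/R_E = sin(90 + el)/r  =>  cos(el) = (r/R_E)*sin(nadir)
cos(el) = (7584.2150 / 6371.0000) * sin(25.7 deg) = 0.5162398
el = arccos(0.5162398) = 58.9196 deg
(Earth-central angle = 90 - nadir - el = 5.3804 deg)

58.9196 degrees


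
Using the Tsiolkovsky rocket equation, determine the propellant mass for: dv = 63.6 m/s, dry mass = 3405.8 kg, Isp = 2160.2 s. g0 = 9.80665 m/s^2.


ve = Isp * g0 = 2160.2 * 9.80665 = 21184.325330 m/s
mass ratio = exp(dv/ve) = exp(63.6/21184.325330) = 1.00300673
m_prop = m_dry * (mr - 1) = 3405.8 * (1.00300673 - 1)
m_prop = 10.2403 kg

10.2403 kg


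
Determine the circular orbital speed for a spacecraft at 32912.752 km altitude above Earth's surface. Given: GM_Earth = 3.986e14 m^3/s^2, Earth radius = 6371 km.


r = R_E + alt = 6371.0 + 32912.752 = 39283.7520 km = 3.9283752e+07 m
v = sqrt(mu/r) = sqrt(3.986e14 / 3.9283752e+07) = 3185.3867 m/s = 3.1854 km/s

3.1854 km/s


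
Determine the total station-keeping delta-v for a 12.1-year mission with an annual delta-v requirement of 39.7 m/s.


dV = rate * years = 39.7 * 12.1
dV = 480.3700 m/s

480.3700 m/s


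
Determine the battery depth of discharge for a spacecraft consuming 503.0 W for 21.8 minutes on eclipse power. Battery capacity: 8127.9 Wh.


E_used = P * t / 60 = 503.0 * 21.8 / 60 = 182.7567 Wh
DOD = E_used / E_total * 100 = 182.7567 / 8127.9 * 100
DOD = 2.2485 %

2.2485 %


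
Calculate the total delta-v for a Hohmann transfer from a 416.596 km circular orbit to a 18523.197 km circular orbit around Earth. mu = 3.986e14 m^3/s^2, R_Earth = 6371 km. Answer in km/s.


r1 = 6787.5960 km = 6.787596e+06 m
r2 = 24894.1970 km = 2.4894197e+07 m
dv1 = sqrt(mu/r1)*(sqrt(2*r2/(r1+r2)) - 1) = 1943.3941 m/s
dv2 = sqrt(mu/r2)*(1 - sqrt(2*r1/(r1+r2))) = 1382.1554 m/s
total dv = |dv1| + |dv2| = 1943.3941 + 1382.1554 = 3325.5495 m/s = 3.3255 km/s

3.3255 km/s


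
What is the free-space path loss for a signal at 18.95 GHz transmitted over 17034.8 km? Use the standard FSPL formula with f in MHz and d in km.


f = 18.95 GHz = 18950.0000 MHz
d = 17034.8 km
FSPL = 32.44 + 20*log10(18950.0000) + 20*log10(17034.8)
FSPL = 32.44 + 85.5522 + 84.6267
FSPL = 202.6189 dB

202.6189 dB


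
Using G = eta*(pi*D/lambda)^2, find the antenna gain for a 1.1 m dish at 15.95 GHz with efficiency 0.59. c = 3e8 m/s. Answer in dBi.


lambda = c/f = 3e8 / 1.595e+10 = 0.01880878 m
G = eta*(pi*D/lambda)^2 = 0.59*(pi*1.1/0.01880878)^2
G = 19916.6363 (linear)
G = 10*log10(19916.6363) = 42.9922 dBi

42.9922 dBi


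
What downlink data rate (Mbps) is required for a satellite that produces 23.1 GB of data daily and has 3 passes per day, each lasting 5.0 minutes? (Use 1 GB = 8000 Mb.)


total contact time = 3 * 5.0 * 60 = 900.0000 s
data = 23.1 GB = 184800.0000 Mb
rate = 184800.0000 / 900.0000 = 205.3333 Mbps

205.3333 Mbps


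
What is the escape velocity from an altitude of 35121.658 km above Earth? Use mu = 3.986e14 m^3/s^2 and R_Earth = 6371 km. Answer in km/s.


r = 6371.0 + 35121.658 = 41492.6580 km = 4.1492658e+07 m
v_esc = sqrt(2*mu/r) = sqrt(2*3.986e14 / 4.1492658e+07)
v_esc = 4383.2679 m/s = 4.3833 km/s

4.3833 km/s


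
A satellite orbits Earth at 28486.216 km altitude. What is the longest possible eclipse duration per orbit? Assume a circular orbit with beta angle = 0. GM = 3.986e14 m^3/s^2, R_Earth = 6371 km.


r = 34857.2160 km
T = 1079.4413 min
Eclipse fraction = arcsin(R_E/r)/pi = arcsin(6371.0000/34857.2160)/pi
= arcsin(0.1827742)/pi = 0.05850773
Eclipse duration = 0.05850773 * 1079.4413 = 63.1557 min

63.1557 minutes


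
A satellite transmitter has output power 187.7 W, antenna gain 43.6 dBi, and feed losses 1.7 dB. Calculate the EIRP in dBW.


Pt = 187.7 W = 22.7346 dBW
EIRP = Pt_dBW + Gt - losses = 22.7346 + 43.6 - 1.7 = 64.6346 dBW

64.6346 dBW


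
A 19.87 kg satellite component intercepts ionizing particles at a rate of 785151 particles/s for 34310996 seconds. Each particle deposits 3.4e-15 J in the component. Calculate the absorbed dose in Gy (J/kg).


Total energy deposited = rate * time * E_per
  = 785151 * 34310996 * 3.4e-15 = 0.09159366 J
Dose = E_total / mass = 0.09159366 / 19.87
Dose = 0.004609646 Gy

0.0046 Gy


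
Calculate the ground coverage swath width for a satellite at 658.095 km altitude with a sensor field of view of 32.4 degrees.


FOV = 32.4 deg = 0.5654867 rad
swath = 2 * alt * tan(FOV/2) = 2 * 658.095 * tan(0.2827433)
swath = 2 * 658.095 * 0.2905269
swath = 382.3885 km

382.3885 km


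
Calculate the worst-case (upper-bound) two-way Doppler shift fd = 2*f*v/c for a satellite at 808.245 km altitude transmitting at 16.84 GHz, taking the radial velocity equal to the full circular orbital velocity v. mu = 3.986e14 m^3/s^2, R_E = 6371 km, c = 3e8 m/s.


r = 7.179245e+06 m
v = sqrt(mu/r) = 7451.2521 m/s (worst-case radial velocity)
f = 16.84 GHz = 1.684e+10 Hz
fd = 2*f*v/c = 2*1.684e+10*7451.2521/3.0e+08
fd = 836527.2411 Hz

836527.2411 Hz


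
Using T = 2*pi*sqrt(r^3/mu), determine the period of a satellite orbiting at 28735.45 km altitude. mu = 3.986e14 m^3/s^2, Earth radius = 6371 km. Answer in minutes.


r = 35106.4500 km = 3.510645e+07 m
T = 2*pi*sqrt(r^3/mu) = 2*pi*sqrt(4.3267395e+22 / 3.986e14)
T = 65462.3504 s = 1091.0392 min

1091.0392 minutes


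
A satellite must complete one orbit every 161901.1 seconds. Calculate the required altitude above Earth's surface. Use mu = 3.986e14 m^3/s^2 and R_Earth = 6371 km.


T = 161901.1 s
r = (mu*T^2/(4*pi^2))^(1/3) = (3.986e14 * 161901.1^2 / (4*pi^2))^(1/3)
r = 6.4203551e+07 m = 64203.5515 km
alt = r - R_E = 64203.5515 - 6371 = 57832.5515 km

57832.5515 km


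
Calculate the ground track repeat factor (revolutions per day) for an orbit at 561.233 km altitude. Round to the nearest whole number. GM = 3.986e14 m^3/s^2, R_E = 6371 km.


r = 6.932233e+06 m
T = 2*pi*sqrt(r^3/mu) = 5744.0862 s = 95.7348 min
revs/day = 1440 / 95.7348 = 15.0416
Rounded: 15 revolutions per day

15 revolutions per day


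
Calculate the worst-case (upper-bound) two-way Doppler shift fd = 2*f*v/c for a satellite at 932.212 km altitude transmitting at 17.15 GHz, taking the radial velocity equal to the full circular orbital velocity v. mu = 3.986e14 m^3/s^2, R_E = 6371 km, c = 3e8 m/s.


r = 7.303212e+06 m
v = sqrt(mu/r) = 7387.7415 m/s (worst-case radial velocity)
f = 17.15 GHz = 1.715e+10 Hz
fd = 2*f*v/c = 2*1.715e+10*7387.7415/3.0e+08
fd = 844665.1163 Hz

844665.1163 Hz


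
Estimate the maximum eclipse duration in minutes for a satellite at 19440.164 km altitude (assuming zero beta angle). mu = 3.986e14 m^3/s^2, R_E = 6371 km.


r = 25811.1640 km
T = 687.8145 min
Eclipse fraction = arcsin(R_E/r)/pi = arcsin(6371.0000/25811.1640)/pi
= arcsin(0.2468312)/pi = 0.07938931
Eclipse duration = 0.07938931 * 687.8145 = 54.6051 min

54.6051 minutes


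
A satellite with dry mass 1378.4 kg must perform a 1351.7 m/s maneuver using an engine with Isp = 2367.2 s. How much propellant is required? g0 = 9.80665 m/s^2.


ve = Isp * g0 = 2367.2 * 9.80665 = 23214.301880 m/s
mass ratio = exp(dv/ve) = exp(1351.7/23214.301880) = 1.05995562
m_prop = m_dry * (mr - 1) = 1378.4 * (1.05995562 - 1)
m_prop = 82.6428 kg

82.6428 kg


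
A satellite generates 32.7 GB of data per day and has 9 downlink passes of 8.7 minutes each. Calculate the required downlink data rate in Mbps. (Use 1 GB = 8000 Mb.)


total contact time = 9 * 8.7 * 60 = 4698.0000 s
data = 32.7 GB = 261600.0000 Mb
rate = 261600.0000 / 4698.0000 = 55.6833 Mbps

55.6833 Mbps


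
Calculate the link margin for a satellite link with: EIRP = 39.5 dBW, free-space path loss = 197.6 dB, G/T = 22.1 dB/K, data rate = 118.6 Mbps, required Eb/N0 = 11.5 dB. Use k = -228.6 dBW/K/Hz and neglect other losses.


C/N0 = EIRP - FSPL + G/T - k = 39.5 - 197.6 + 22.1 - (-228.6)
C/N0 = 92.6000 dB-Hz
R_b = 118.6 Mbps = 1.186e+08 bps -> 10*log10(R_b) = 80.7408 dB-Hz
Eb/N0 = C/N0 - 10*log10(R_b) = 92.6000 - 80.7408 = 11.8592 dB
Margin = Eb/N0 - Eb/N0_req = 11.8592 - 11.5 = 0.3591531 dB (link closes)

0.3592 dB


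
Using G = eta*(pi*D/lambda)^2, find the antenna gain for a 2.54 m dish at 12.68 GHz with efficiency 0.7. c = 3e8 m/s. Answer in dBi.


lambda = c/f = 3e8 / 1.268e+10 = 0.02365931 m
G = eta*(pi*D/lambda)^2 = 0.7*(pi*2.54/0.02365931)^2
G = 79627.1582 (linear)
G = 10*log10(79627.1582) = 49.0106 dBi

49.0106 dBi


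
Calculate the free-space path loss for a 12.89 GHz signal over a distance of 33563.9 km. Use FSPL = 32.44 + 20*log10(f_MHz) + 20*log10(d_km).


f = 12.89 GHz = 12890.0000 MHz
d = 33563.9 km
FSPL = 32.44 + 20*log10(12890.0000) + 20*log10(33563.9)
FSPL = 32.44 + 82.2051 + 90.5174
FSPL = 205.1625 dB

205.1625 dB


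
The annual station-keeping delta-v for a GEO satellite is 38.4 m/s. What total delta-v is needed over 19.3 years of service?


dV = rate * years = 38.4 * 19.3
dV = 741.1200 m/s

741.1200 m/s


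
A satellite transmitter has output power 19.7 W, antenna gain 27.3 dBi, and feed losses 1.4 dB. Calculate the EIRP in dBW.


Pt = 19.7 W = 12.9447 dBW
EIRP = Pt_dBW + Gt - losses = 12.9447 + 27.3 - 1.4 = 38.8447 dBW

38.8447 dBW


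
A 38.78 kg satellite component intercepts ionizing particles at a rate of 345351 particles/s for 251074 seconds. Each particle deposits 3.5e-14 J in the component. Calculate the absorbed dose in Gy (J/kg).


Total energy deposited = rate * time * E_per
  = 345351 * 251074 * 3.5e-14 = 0.003034803 J
Dose = E_total / mass = 0.003034803 / 38.78
Dose = 7.8256911e-05 Gy

7.8257e-05 Gy


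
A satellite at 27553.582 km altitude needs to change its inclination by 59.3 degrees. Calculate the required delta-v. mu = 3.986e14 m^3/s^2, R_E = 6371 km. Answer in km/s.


r = 33924.5820 km = 3.3924582e+07 m
V = sqrt(mu/r) = 3427.7678 m/s
di = 59.3 deg = 1.0350 rad
dV = 2*V*sin(di/2) = 2*3427.7678*sin(0.5174901)
dV = 3391.4366 m/s = 3.3914 km/s

3.3914 km/s


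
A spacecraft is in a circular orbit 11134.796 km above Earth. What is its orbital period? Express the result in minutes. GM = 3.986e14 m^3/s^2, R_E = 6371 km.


r = 17505.7960 km = 1.7505796e+07 m
T = 2*pi*sqrt(r^3/mu) = 2*pi*sqrt(5.3647018e+21 / 3.986e14)
T = 23050.6946 s = 384.1782 min

384.1782 minutes


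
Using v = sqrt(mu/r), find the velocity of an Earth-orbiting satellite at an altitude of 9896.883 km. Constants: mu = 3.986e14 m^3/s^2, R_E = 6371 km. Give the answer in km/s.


r = R_E + alt = 6371.0 + 9896.883 = 16267.8830 km = 1.6267883e+07 m
v = sqrt(mu/r) = sqrt(3.986e14 / 1.6267883e+07) = 4949.9764 m/s = 4.9500 km/s

4.9500 km/s


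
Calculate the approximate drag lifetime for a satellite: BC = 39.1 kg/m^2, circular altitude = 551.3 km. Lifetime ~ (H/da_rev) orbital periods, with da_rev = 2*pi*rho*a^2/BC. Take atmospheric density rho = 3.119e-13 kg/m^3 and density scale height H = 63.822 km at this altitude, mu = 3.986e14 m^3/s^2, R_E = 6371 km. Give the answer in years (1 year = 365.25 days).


a = R_E + alt = 6922.3000 km = 6.9223e+06 m
da_rev = 2*pi*rho*a^2/BC = 2*pi*3.119e-13*(6.9223e+06)^2/39.1 = 2.401703 m per revolution
N = H/da_rev = 63822.0000 m / 2.401703 m = 26573.6426 revolutions
P = 2*pi*sqrt(a^3/mu) = 5731.7448 s
lifetime = N*P = 26573.6426 * 5731.7448 = 1.5231334e+08 s = 1762.8859 days
years = 1762.8859 / 365.25 = 4.8265 years

4.8265 years


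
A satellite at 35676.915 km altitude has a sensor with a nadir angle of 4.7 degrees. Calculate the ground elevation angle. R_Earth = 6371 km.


r = R_E + alt = 42047.9150 km
Law of sines in the satellite / Earth-center / ground-point triangle:
  sin(nadir)/R_E = sin(90 + el)/r  =>  cos(el) = (r/R_E)*sin(nadir)
cos(el) = (42047.9150 / 6371.0000) * sin(4.7 deg) = 0.5407853
el = arccos(0.5407853) = 57.2629 deg
(Earth-central angle = 90 - nadir - el = 28.0371 deg)

57.2629 degrees


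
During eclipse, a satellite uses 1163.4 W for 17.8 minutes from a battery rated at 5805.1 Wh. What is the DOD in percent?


E_used = P * t / 60 = 1163.4 * 17.8 / 60 = 345.1420 Wh
DOD = E_used / E_total * 100 = 345.1420 / 5805.1 * 100
DOD = 5.9455 %

5.9455 %


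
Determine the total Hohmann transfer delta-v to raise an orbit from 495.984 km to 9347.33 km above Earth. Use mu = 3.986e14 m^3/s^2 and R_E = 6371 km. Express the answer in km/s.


r1 = 6866.9840 km = 6.866984e+06 m
r2 = 15718.3300 km = 1.571833e+07 m
dv1 = sqrt(mu/r1)*(sqrt(2*r2/(r1+r2)) - 1) = 1369.7898 m/s
dv2 = sqrt(mu/r2)*(1 - sqrt(2*r1/(r1+r2))) = 1108.8599 m/s
total dv = |dv1| + |dv2| = 1369.7898 + 1108.8599 = 2478.6497 m/s = 2.4786 km/s

2.4786 km/s


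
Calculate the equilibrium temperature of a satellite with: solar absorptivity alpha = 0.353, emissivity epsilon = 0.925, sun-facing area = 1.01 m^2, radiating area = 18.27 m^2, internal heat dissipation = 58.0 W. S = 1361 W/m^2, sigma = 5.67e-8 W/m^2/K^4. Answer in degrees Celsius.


Numerator = alpha*S*A_sun + Q_int = 0.353*1361*1.01 + 58.0 = 543.2373 W
Denominator = eps*sigma*A_rad = 0.925*5.67e-8*18.27 = 9.5821582e-07 W/K^4
T^4 = 5.6692586e+08 K^4
T = 154.3056 K = -118.8444 C

-118.8444 degrees Celsius


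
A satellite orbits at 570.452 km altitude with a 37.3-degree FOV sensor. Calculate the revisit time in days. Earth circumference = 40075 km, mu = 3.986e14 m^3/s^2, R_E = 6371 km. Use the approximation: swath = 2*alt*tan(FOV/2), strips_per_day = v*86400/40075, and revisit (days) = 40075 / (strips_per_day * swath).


swath = 2*570.452*tan(0.3255039) = 385.0653 km
v = sqrt(mu/r) = 7577.8060 m/s = 7.5778 km/s
strips/day = v*86400/40075 = 7.5778*86400/40075 = 16.3374
coverage/day = strips * swath = 16.3374 * 385.0653 = 6290.9773 km
revisit = 40075 / 6290.9773 = 6.3702 days

6.3702 days


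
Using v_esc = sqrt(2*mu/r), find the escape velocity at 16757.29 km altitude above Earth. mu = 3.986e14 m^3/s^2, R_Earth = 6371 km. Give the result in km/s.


r = 6371.0 + 16757.29 = 23128.2900 km = 2.312829e+07 m
v_esc = sqrt(2*mu/r) = sqrt(2*3.986e14 / 2.312829e+07)
v_esc = 5870.9973 m/s = 5.8710 km/s

5.8710 km/s


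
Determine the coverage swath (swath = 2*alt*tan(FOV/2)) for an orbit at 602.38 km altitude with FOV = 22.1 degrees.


FOV = 22.1 deg = 0.3857178 rad
swath = 2 * alt * tan(FOV/2) = 2 * 602.38 * tan(0.1928589)
swath = 2 * 602.38 * 0.1952861
swath = 235.2729 km

235.2729 km


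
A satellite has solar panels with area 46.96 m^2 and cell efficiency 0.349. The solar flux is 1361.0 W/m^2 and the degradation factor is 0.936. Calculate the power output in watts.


P = area * eta * S * degradation
P = 46.96 * 0.349 * 1361.0 * 0.936
P = 20877.9325 W

20877.9325 W


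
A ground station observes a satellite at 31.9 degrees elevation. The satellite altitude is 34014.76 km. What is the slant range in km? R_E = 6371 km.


h = 34014.76 km, el = 31.9 deg
d = -R_E*sin(el) + sqrt((R_E*sin(el))^2 + 2*R_E*h + h^2)
d = -6371.0000*sin(0.55676) + sqrt((6371.0000*0.5284383)^2 + 2*6371.0000*34014.76 + 34014.76^2)
d = 36655.2447 km

36655.2447 km


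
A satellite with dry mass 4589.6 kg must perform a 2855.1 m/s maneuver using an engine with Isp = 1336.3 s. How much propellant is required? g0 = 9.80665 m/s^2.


ve = Isp * g0 = 1336.3 * 9.80665 = 13104.626395 m/s
mass ratio = exp(dv/ve) = exp(2855.1/13104.626395) = 1.24342494
m_prop = m_dry * (mr - 1) = 4589.6 * (1.24342494 - 1)
m_prop = 1117.2231 kg

1117.2231 kg


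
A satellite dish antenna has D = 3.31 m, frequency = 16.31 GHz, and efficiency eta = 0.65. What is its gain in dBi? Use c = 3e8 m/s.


lambda = c/f = 3e8 / 1.631e+10 = 0.01839362 m
G = eta*(pi*D/lambda)^2 = 0.65*(pi*3.31/0.01839362)^2
G = 207746.8762 (linear)
G = 10*log10(207746.8762) = 53.1753 dBi

53.1753 dBi


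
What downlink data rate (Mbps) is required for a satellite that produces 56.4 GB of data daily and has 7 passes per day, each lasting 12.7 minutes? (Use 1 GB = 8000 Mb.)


total contact time = 7 * 12.7 * 60 = 5334.0000 s
data = 56.4 GB = 451200.0000 Mb
rate = 451200.0000 / 5334.0000 = 84.5894 Mbps

84.5894 Mbps


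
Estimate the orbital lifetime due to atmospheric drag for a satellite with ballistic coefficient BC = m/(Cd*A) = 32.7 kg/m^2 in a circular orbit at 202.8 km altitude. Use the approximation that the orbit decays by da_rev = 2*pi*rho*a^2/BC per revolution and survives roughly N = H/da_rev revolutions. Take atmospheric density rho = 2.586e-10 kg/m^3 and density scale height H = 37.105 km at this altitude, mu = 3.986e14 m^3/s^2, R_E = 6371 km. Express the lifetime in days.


a = R_E + alt = 6573.8000 km = 6.5738e+06 m
da_rev = 2*pi*rho*a^2/BC = 2*pi*2.586e-10*(6.5738e+06)^2/32.7 = 2147.304382 m per revolution
N = H/da_rev = 37105.0000 m / 2147.304382 m = 17.2798 revolutions
P = 2*pi*sqrt(a^3/mu) = 5304.3962 s
lifetime = N*P = 17.2798 * 5304.3962 = 91658.9288 s = 1.0609 days

1.0609 days


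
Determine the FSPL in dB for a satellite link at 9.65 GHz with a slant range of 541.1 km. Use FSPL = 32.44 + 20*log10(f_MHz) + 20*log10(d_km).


f = 9.65 GHz = 9650.0000 MHz
d = 541.1 km
FSPL = 32.44 + 20*log10(9650.0000) + 20*log10(541.1)
FSPL = 32.44 + 79.6905 + 54.6656
FSPL = 166.7961 dB

166.7961 dB


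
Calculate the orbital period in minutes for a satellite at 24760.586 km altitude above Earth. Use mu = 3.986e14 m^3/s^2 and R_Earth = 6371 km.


r = 31131.5860 km = 3.1131586e+07 m
T = 2*pi*sqrt(r^3/mu) = 2*pi*sqrt(3.0171975e+22 / 3.986e14)
T = 54665.4705 s = 911.0912 min

911.0912 minutes


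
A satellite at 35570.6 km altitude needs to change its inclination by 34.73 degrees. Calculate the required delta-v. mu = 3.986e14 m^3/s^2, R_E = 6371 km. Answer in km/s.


r = 41941.6000 km = 4.19416e+07 m
V = sqrt(mu/r) = 3082.8057 m/s
di = 34.73 deg = 0.6061528 rad
dV = 2*V*sin(di/2) = 2*3082.8057*sin(0.3030764)
dV = 1840.1750 m/s = 1.8402 km/s

1.8402 km/s


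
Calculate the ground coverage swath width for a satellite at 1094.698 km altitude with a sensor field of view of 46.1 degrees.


FOV = 46.1 deg = 0.8045968 rad
swath = 2 * alt * tan(FOV/2) = 2 * 1094.698 * tan(0.4022984)
swath = 2 * 1094.698 * 0.4255051
swath = 931.5992 km

931.5992 km


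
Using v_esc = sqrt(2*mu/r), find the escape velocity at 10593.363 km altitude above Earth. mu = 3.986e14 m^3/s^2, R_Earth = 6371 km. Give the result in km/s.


r = 6371.0 + 10593.363 = 16964.3630 km = 1.6964363e+07 m
v_esc = sqrt(2*mu/r) = sqrt(2*3.986e14 / 1.6964363e+07)
v_esc = 6855.1169 m/s = 6.8551 km/s

6.8551 km/s


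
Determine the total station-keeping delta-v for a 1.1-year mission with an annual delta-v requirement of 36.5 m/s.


dV = rate * years = 36.5 * 1.1
dV = 40.1500 m/s

40.1500 m/s


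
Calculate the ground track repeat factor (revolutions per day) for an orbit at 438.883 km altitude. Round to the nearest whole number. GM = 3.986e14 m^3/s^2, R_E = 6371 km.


r = 6.809883e+06 m
T = 2*pi*sqrt(r^3/mu) = 5592.6893 s = 93.2115 min
revs/day = 1440 / 93.2115 = 15.4487
Rounded: 15 revolutions per day

15 revolutions per day


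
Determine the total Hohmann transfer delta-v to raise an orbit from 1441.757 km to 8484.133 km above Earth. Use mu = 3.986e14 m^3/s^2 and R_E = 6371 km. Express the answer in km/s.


r1 = 7812.7570 km = 7.812757e+06 m
r2 = 14855.1330 km = 1.4855133e+07 m
dv1 = sqrt(mu/r1)*(sqrt(2*r2/(r1+r2)) - 1) = 1034.6135 m/s
dv2 = sqrt(mu/r2)*(1 - sqrt(2*r1/(r1+r2))) = 879.2793 m/s
total dv = |dv1| + |dv2| = 1034.6135 + 879.2793 = 1913.8928 m/s = 1.9139 km/s

1.9139 km/s


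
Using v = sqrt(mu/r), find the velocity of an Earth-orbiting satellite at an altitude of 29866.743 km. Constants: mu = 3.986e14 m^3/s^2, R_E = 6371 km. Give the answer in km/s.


r = R_E + alt = 6371.0 + 29866.743 = 36237.7430 km = 3.6237743e+07 m
v = sqrt(mu/r) = sqrt(3.986e14 / 3.6237743e+07) = 3316.5617 m/s = 3.3166 km/s

3.3166 km/s


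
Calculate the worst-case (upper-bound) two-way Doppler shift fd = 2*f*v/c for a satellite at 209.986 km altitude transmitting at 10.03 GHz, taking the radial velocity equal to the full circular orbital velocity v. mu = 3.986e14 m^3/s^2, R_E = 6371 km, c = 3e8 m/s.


r = 6.580986e+06 m
v = sqrt(mu/r) = 7782.5723 m/s (worst-case radial velocity)
f = 10.03 GHz = 1.003e+10 Hz
fd = 2*f*v/c = 2*1.003e+10*7782.5723/3.0e+08
fd = 520394.6675 Hz

520394.6675 Hz


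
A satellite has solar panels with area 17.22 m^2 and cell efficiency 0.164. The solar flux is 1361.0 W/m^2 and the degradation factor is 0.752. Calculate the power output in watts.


P = area * eta * S * degradation
P = 17.22 * 0.164 * 1361.0 * 0.752
P = 2890.3668 W

2890.3668 W


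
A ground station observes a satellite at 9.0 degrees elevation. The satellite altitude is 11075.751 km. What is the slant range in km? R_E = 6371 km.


h = 11075.751 km, el = 9.0 deg
d = -R_E*sin(el) + sqrt((R_E*sin(el))^2 + 2*R_E*h + h^2)
d = -6371.0000*sin(0.1570796) + sqrt((6371.0000*0.1564345)^2 + 2*6371.0000*11075.751 + 11075.751^2)
d = 15275.8106 km

15275.8106 km


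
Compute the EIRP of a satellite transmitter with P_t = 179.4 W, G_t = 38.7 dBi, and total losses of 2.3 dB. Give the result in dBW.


Pt = 179.4 W = 22.5382 dBW
EIRP = Pt_dBW + Gt - losses = 22.5382 + 38.7 - 2.3 = 58.9382 dBW

58.9382 dBW


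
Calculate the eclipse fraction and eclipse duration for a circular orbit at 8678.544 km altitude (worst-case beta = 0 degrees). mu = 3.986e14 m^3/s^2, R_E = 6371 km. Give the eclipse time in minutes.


r = 15049.5440 km
T = 306.2281 min
Eclipse fraction = arcsin(R_E/r)/pi = arcsin(6371.0000/15049.5440)/pi
= arcsin(0.4233351)/pi = 0.1391407
Eclipse duration = 0.1391407 * 306.2281 = 42.6088 min

42.6088 minutes


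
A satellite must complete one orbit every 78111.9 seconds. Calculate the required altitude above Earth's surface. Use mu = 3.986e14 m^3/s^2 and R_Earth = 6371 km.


T = 78111.9 s
r = (mu*T^2/(4*pi^2))^(1/3) = (3.986e14 * 78111.9^2 / (4*pi^2))^(1/3)
r = 3.9494564e+07 m = 39494.5637 km
alt = r - R_E = 39494.5637 - 6371 = 33123.5637 km

33123.5637 km


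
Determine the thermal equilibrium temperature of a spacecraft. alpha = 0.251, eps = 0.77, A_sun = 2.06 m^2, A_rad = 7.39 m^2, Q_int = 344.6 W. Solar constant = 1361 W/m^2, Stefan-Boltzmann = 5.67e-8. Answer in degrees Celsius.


Numerator = alpha*S*A_sun + Q_int = 0.251*1361*2.06 + 344.6 = 1048.3187 W
Denominator = eps*sigma*A_rad = 0.77*5.67e-8*7.39 = 3.2264001e-07 W/K^4
T^4 = 3.2491899e+09 K^4
T = 238.7502 K = -34.3998 C

-34.3998 degrees Celsius


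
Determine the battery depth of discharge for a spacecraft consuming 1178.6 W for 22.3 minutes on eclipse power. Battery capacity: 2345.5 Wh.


E_used = P * t / 60 = 1178.6 * 22.3 / 60 = 438.0463 Wh
DOD = E_used / E_total * 100 = 438.0463 / 2345.5 * 100
DOD = 18.6760 %

18.6760 %


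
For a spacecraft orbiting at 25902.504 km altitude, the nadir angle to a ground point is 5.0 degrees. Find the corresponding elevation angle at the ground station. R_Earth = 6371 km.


r = R_E + alt = 32273.5040 km
Law of sines in the satellite / Earth-center / ground-point triangle:
  sin(nadir)/R_E = sin(90 + el)/r  =>  cos(el) = (r/R_E)*sin(nadir)
cos(el) = (32273.5040 / 6371.0000) * sin(5.0 deg) = 0.4415039
el = arccos(0.4415039) = 63.8001 deg
(Earth-central angle = 90 - nadir - el = 21.1999 deg)

63.8001 degrees


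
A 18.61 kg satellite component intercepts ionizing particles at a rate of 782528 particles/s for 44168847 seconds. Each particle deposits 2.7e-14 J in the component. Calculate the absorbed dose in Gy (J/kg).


Total energy deposited = rate * time * E_per
  = 782528 * 44168847 * 2.7e-14 = 0.9332107 J
Dose = E_total / mass = 0.9332107 / 18.61
Dose = 0.05014566 Gy

0.0501 Gy


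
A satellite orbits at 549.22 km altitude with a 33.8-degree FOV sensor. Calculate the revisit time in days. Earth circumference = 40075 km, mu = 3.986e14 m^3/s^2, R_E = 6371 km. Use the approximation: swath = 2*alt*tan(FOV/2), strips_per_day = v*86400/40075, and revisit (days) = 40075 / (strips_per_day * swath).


swath = 2*549.22*tan(0.2949606) = 333.7316 km
v = sqrt(mu/r) = 7589.4219 m/s = 7.5894 km/s
strips/day = v*86400/40075 = 7.5894*86400/40075 = 16.3625
coverage/day = strips * swath = 16.3625 * 333.7316 = 5460.6737 km
revisit = 40075 / 5460.6737 = 7.3388 days

7.3388 days


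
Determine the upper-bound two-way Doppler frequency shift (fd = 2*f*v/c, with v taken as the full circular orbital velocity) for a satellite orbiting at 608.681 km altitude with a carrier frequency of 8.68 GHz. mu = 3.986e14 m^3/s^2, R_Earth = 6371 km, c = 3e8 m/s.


r = 6.979681e+06 m
v = sqrt(mu/r) = 7557.0250 m/s (worst-case radial velocity)
f = 8.68 GHz = 8.68e+09 Hz
fd = 2*f*v/c = 2*8.68e+09*7557.0250/3.0e+08
fd = 437299.8479 Hz

437299.8479 Hz


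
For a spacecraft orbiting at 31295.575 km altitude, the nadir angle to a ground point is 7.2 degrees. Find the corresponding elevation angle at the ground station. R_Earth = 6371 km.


r = R_E + alt = 37666.5750 km
Law of sines in the satellite / Earth-center / ground-point triangle:
  sin(nadir)/R_E = sin(90 + el)/r  =>  cos(el) = (r/R_E)*sin(nadir)
cos(el) = (37666.5750 / 6371.0000) * sin(7.2 deg) = 0.7409941
el = arccos(0.7409941) = 42.1838 deg
(Earth-central angle = 90 - nadir - el = 40.6162 deg)

42.1838 degrees


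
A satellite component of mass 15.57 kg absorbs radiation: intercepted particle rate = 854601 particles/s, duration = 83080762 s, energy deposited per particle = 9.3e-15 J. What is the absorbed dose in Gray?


Total energy deposited = rate * time * E_per
  = 854601 * 83080762 * 9.3e-15 = 0.6603084 J
Dose = E_total / mass = 0.6603084 / 15.57
Dose = 0.04240902 Gy

0.0424 Gy


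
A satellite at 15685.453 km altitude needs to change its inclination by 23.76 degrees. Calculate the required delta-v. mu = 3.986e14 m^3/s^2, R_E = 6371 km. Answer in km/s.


r = 22056.4530 km = 2.2056453e+07 m
V = sqrt(mu/r) = 4251.0950 m/s
di = 23.76 deg = 0.4146902 rad
dV = 2*V*sin(di/2) = 2*4251.0950*sin(0.2073451)
dV = 1750.2830 m/s = 1.7503 km/s

1.7503 km/s


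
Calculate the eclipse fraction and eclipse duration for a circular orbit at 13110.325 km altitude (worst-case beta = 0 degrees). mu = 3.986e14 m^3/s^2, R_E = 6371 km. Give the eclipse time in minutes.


r = 19481.3250 km
T = 451.0116 min
Eclipse fraction = arcsin(R_E/r)/pi = arcsin(6371.0000/19481.3250)/pi
= arcsin(0.3270311)/pi = 0.1060482
Eclipse duration = 0.1060482 * 451.0116 = 47.8290 min

47.8290 minutes


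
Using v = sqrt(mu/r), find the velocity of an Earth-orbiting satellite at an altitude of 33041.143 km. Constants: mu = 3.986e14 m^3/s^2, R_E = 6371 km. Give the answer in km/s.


r = R_E + alt = 6371.0 + 33041.143 = 39412.1430 km = 3.9412143e+07 m
v = sqrt(mu/r) = sqrt(3.986e14 / 3.9412143e+07) = 3180.1941 m/s = 3.1802 km/s

3.1802 km/s


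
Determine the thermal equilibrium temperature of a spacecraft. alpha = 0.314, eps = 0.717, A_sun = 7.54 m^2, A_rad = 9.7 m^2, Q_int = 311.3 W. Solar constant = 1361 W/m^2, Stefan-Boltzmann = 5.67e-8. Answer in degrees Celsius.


Numerator = alpha*S*A_sun + Q_int = 0.314*1361*7.54 + 311.3 = 3533.5492 W
Denominator = eps*sigma*A_rad = 0.717*5.67e-8*9.7 = 3.9434283e-07 W/K^4
T^4 = 8.960602e+09 K^4
T = 307.6694 K = 34.5194 C

34.5194 degrees Celsius


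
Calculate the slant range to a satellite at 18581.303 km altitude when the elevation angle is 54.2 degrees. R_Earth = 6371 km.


h = 18581.303 km, el = 54.2 deg
d = -R_E*sin(el) + sqrt((R_E*sin(el))^2 + 2*R_E*h + h^2)
d = -6371.0000*sin(0.9459685) + sqrt((6371.0000*0.8110638)^2 + 2*6371.0000*18581.303 + 18581.303^2)
d = 19505.1392 km

19505.1392 km


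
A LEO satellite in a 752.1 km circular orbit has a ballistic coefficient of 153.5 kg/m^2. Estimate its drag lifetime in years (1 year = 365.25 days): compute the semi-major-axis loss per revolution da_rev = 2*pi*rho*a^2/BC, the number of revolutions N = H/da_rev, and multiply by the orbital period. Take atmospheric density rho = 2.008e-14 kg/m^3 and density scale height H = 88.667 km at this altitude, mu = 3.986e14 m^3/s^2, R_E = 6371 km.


a = R_E + alt = 7123.1000 km = 7.1231e+06 m
da_rev = 2*pi*rho*a^2/BC = 2*pi*2.008e-14*(7.1231e+06)^2/153.5 = 0.0417035744 m per revolution
N = H/da_rev = 88667.0000 m / 0.0417035744 m = 2.1261247e+06 revolutions
P = 2*pi*sqrt(a^3/mu) = 5982.9419 s
lifetime = N*P = 2.1261247e+06 * 5982.9419 = 1.2720481e+10 s = 147227.7841 days
years = 147227.7841 / 365.25 = 403.0877 years

403.0877 years


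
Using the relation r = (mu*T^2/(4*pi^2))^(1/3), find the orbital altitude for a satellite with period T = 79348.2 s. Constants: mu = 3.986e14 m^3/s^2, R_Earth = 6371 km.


T = 79348.2 s
r = (mu*T^2/(4*pi^2))^(1/3) = (3.986e14 * 79348.2^2 / (4*pi^2))^(1/3)
r = 3.99102e+07 m = 39910.2001 km
alt = r - R_E = 39910.2001 - 6371 = 33539.2001 km

33539.2001 km


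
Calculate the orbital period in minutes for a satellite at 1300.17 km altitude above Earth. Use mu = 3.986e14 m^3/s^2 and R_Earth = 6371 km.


r = 7671.1700 km = 7.67117e+06 m
T = 2*pi*sqrt(r^3/mu) = 2*pi*sqrt(4.5142418e+20 / 3.986e14)
T = 6686.5736 s = 111.4429 min

111.4429 minutes


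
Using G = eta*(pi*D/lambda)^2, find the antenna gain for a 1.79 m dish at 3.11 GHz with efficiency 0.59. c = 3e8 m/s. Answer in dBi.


lambda = c/f = 3e8 / 3.11e+09 = 0.09646302 m
G = eta*(pi*D/lambda)^2 = 0.59*(pi*1.79/0.09646302)^2
G = 2005.1002 (linear)
G = 10*log10(2005.1002) = 33.0214 dBi

33.0214 dBi


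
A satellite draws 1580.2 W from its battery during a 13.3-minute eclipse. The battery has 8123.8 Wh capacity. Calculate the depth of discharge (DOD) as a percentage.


E_used = P * t / 60 = 1580.2 * 13.3 / 60 = 350.2777 Wh
DOD = E_used / E_total * 100 = 350.2777 / 8123.8 * 100
DOD = 4.3117 %

4.3117 %


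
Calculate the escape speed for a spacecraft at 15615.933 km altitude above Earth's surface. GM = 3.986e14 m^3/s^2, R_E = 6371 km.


r = 6371.0 + 15615.933 = 21986.9330 km = 2.1986933e+07 m
v_esc = sqrt(2*mu/r) = sqrt(2*3.986e14 / 2.1986933e+07)
v_esc = 6021.4532 m/s = 6.0215 km/s

6.0215 km/s


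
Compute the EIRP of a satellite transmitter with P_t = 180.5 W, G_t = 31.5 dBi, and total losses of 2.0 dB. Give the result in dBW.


Pt = 180.5 W = 22.5648 dBW
EIRP = Pt_dBW + Gt - losses = 22.5648 + 31.5 - 2.0 = 52.0648 dBW

52.0648 dBW


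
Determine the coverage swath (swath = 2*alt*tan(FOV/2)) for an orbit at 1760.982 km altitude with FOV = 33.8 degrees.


FOV = 33.8 deg = 0.5899213 rad
swath = 2 * alt * tan(FOV/2) = 2 * 1760.982 * tan(0.2949606)
swath = 2 * 1760.982 * 0.3038232
swath = 1070.0545 km

1070.0545 km


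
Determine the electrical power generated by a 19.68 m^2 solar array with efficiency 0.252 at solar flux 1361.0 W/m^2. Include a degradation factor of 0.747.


P = area * eta * S * degradation
P = 19.68 * 0.252 * 1361.0 * 0.747
P = 5042.0177 W

5042.0177 W


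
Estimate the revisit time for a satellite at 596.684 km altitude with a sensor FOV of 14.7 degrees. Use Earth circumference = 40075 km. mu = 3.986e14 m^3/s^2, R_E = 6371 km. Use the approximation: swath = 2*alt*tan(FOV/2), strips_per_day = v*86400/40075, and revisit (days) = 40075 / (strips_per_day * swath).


swath = 2*596.684*tan(0.1282817) = 153.9326 km
v = sqrt(mu/r) = 7563.5281 m/s = 7.5635 km/s
strips/day = v*86400/40075 = 7.5635*86400/40075 = 16.3066
coverage/day = strips * swath = 16.3066 * 153.9326 = 2510.1241 km
revisit = 40075 / 2510.1241 = 15.9653 days

15.9653 days


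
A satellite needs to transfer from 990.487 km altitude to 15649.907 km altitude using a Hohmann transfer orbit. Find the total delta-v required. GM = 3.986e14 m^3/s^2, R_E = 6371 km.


r1 = 7361.4870 km = 7.361487e+06 m
r2 = 22020.9070 km = 2.2020907e+07 m
dv1 = sqrt(mu/r1)*(sqrt(2*r2/(r1+r2)) - 1) = 1650.5226 m/s
dv2 = sqrt(mu/r2)*(1 - sqrt(2*r1/(r1+r2))) = 1242.8696 m/s
total dv = |dv1| + |dv2| = 1650.5226 + 1242.8696 = 2893.3922 m/s = 2.8934 km/s

2.8934 km/s


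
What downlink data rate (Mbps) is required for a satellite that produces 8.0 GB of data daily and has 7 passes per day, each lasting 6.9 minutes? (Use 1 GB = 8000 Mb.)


total contact time = 7 * 6.9 * 60 = 2898.0000 s
data = 8.0 GB = 64000.0000 Mb
rate = 64000.0000 / 2898.0000 = 22.0842 Mbps

22.0842 Mbps


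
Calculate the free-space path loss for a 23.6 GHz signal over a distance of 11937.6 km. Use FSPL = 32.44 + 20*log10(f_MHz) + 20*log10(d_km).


f = 23.6 GHz = 23600.0000 MHz
d = 11937.6 km
FSPL = 32.44 + 20*log10(23600.0000) + 20*log10(11937.6)
FSPL = 32.44 + 87.4582 + 81.5383
FSPL = 201.4366 dB

201.4366 dB


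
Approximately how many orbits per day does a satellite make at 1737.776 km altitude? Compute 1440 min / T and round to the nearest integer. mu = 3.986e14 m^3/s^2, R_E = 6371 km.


r = 8.108776e+06 m
T = 2*pi*sqrt(r^3/mu) = 7266.8162 s = 121.1136 min
revs/day = 1440 / 121.1136 = 11.8897
Rounded: 12 revolutions per day

12 revolutions per day


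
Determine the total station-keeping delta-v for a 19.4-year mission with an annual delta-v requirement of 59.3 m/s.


dV = rate * years = 59.3 * 19.4
dV = 1150.4200 m/s

1150.4200 m/s


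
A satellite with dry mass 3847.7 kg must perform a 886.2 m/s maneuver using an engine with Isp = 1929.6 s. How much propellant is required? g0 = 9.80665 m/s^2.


ve = Isp * g0 = 1929.6 * 9.80665 = 18922.911840 m/s
mass ratio = exp(dv/ve) = exp(886.2/18922.911840) = 1.04794606
m_prop = m_dry * (mr - 1) = 3847.7 * (1.04794606 - 1)
m_prop = 184.4821 kg

184.4821 kg


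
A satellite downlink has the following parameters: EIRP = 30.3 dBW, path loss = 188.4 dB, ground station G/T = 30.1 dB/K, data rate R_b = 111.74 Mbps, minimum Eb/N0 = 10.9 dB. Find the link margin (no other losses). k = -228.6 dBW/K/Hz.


C/N0 = EIRP - FSPL + G/T - k = 30.3 - 188.4 + 30.1 - (-228.6)
C/N0 = 100.6000 dB-Hz
R_b = 111.74 Mbps = 1.1174e+08 bps -> 10*log10(R_b) = 80.4821 dB-Hz
Eb/N0 = C/N0 - 10*log10(R_b) = 100.6000 - 80.4821 = 20.1179 dB
Margin = Eb/N0 - Eb/N0_req = 20.1179 - 10.9 = 9.2179 dB (link closes)

9.2179 dB
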